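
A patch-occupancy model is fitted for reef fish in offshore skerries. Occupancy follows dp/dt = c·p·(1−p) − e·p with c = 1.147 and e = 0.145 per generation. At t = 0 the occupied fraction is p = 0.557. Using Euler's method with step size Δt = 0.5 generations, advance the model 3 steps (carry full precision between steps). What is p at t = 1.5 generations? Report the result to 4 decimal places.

0.7963

Update rule: p ← p + [c·p·(1−p) − e·p]·Δt with Δt = 0.5.
step 1: Δp = +0.10113, p = 0.65813
step 2: Δp = +0.08132, p = 0.73945
step 3: Δp = +0.05688, p = 0.79633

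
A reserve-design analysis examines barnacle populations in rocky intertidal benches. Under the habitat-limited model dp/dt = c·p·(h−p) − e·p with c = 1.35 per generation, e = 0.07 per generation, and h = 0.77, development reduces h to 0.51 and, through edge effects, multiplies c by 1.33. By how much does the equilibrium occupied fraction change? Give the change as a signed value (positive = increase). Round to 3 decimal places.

Before: p* = h − e/c = 0.77 − 0.07/1.35 = 0.77 − 0.0519 = 0.7181.
After: c = 1.7955, e = 0.07, h = 0.51; p* = 0.51 − 0.07/1.7955 = 0.4710.
Δp* = 0.4710 − 0.7181 = -0.2471.

-0.247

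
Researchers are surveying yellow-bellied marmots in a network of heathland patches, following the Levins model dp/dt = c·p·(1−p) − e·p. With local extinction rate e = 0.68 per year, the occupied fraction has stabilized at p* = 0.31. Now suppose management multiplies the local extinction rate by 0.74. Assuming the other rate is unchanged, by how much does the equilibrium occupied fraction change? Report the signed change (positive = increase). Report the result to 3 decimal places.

Balance c(1−p*) = e gives c = e/(1 − 0.31000) = 0.68/0.69000 = 0.98551.
New p* = 1 − e/c = 1 − 0.50320/0.98551 = 0.48940.
Δp* = 0.48940 − 0.31000 = +0.17940.

0.179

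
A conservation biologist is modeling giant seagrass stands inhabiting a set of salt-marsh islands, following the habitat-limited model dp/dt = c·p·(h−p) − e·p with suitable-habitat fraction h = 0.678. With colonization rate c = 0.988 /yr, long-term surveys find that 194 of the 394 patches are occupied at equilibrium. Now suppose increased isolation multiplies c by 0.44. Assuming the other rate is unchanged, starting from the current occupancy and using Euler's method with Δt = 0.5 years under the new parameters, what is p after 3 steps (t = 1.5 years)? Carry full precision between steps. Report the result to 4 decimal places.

Observed p* = 194/394 = 0.49239.
Balance c(h−p*) = e gives e = 0.988×(0.678 − 0.49239) = 0.18339.
Starting from p₀ = 0.49239; update p ← p + (dp/dt)·Δt with the new parameters.
step 1: Δp = -0.02528, p = 0.46710
step 2: Δp = -0.02142, p = 0.44568
step 3: Δp = -0.01836, p = 0.42732

0.4273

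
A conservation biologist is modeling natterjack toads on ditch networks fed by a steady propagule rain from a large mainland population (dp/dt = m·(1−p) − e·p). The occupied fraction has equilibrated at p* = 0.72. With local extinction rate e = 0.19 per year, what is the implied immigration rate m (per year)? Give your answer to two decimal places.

0.49

At equilibrium m(1−p*) = e·p*, so m = e·p*/(1−p*).
m = 0.19 × 0.72 / 0.2800 = 0.1368/0.2800 = 0.4886.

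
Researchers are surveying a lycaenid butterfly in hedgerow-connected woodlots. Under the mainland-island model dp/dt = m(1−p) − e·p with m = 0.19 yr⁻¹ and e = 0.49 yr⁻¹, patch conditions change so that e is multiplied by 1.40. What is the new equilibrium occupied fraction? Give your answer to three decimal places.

Before: p* = 0.19/(0.19+0.49) = 0.2794.
After: m = 0.19, e = 0.686; p* = 0.19/0.8760 = 0.2169.

0.217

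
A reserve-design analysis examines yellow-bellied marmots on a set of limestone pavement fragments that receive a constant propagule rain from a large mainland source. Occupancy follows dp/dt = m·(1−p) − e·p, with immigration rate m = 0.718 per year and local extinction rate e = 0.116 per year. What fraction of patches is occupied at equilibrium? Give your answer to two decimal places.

0.86

At equilibrium the propagule rain into empty patches balances local extinction: m(1−p*) = e·p*.
p* = m/(m+e) = 0.718/(0.718+0.116) = 0.718/0.8340 = 0.8609.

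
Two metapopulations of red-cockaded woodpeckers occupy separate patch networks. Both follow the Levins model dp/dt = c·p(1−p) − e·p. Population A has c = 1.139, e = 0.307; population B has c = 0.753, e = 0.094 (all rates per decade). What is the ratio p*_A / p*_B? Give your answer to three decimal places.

0.835

A: p*_A = 1 − 0.307/1.139 = 0.7305.
B: p*_B = 1 − 0.094/0.753 = 0.8752.
p*_A / p*_B = 0.7305/0.8752 = 0.8347.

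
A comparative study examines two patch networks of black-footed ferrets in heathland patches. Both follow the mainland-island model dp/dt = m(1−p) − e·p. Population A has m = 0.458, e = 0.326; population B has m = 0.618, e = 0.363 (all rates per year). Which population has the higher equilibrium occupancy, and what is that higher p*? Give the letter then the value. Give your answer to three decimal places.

A: p*_A = m/(m+e) = 0.458/0.7840 = 0.5842.
B: p*_B = 0.618/0.9810 = 0.6300.
B is higher at 0.6300.

B, 0.630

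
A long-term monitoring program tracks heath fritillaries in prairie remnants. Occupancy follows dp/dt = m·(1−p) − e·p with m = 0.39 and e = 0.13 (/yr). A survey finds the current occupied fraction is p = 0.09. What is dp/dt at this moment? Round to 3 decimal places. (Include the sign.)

Colonization term: m·(1−p) = 0.39×0.9100 = 0.35490.
Extinction term: e·p = 0.01170.
dp/dt = 0.35490 − 0.01170 = 0.34320.

0.343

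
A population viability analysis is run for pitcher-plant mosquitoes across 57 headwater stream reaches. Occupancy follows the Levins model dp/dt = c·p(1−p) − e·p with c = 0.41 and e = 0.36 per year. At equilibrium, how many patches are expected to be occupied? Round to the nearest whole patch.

p* = 1 − e/c = 1 − 0.36/0.41 = 0.1220.
Expected occupied patches = N × p* = 57 × 0.1220 = 6.95 ≈ 7.

7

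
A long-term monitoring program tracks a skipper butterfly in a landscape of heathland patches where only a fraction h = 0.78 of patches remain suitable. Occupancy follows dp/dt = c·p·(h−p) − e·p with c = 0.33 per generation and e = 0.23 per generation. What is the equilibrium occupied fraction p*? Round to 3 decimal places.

0.083

Setting dp/dt = 0 and dividing by p* gives c·(h−p*) = e.
So p* = h − e/c = 0.78 − 0.23/0.33 = 0.78 − 0.6970 = 0.0830.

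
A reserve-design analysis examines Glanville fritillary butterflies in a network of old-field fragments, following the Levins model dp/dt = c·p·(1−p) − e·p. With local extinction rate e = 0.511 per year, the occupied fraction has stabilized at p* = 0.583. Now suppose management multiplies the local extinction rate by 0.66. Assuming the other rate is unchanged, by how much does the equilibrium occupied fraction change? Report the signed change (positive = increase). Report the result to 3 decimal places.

0.142

Balance c(1−p*) = e gives c = e/(1 − 0.58300) = 0.511/0.41700 = 1.22542.
New p* = 1 − e/c = 1 − 0.33726/1.22542 = 0.72478.
Δp* = 0.72478 − 0.58300 = +0.14178.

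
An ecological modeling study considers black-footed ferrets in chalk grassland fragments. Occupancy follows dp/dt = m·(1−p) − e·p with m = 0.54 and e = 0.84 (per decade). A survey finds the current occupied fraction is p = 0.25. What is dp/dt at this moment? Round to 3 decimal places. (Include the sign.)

0.195

Colonization term: m·(1−p) = 0.54×0.7500 = 0.40500.
Extinction term: e·p = 0.21000.
dp/dt = 0.40500 − 0.21000 = 0.19500.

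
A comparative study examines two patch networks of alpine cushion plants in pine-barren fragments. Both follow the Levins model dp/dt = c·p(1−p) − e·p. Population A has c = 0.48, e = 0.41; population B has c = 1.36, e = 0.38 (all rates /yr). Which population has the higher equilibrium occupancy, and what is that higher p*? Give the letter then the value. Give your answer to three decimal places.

A: p*_A = 1 − 0.41/0.48 = 0.1458.
B: p*_B = 1 − 0.38/1.36 = 0.7206.
B is higher at 0.7206.

B, 0.721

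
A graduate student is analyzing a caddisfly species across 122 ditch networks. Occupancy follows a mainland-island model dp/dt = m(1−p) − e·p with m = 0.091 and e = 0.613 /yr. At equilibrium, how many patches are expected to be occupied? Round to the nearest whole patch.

16

p* = m/(m+e) = 0.091/0.7040 = 0.1293.
Expected occupied patches = N × p* = 122 × 0.1293 = 15.77 ≈ 16.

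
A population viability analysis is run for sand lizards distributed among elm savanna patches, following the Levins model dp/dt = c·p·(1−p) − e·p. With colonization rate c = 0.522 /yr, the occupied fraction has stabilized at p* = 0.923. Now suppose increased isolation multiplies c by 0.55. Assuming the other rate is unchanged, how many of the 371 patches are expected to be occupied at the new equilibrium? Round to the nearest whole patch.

Balance c(1−p*) = e gives e = 0.522×(1 − 0.92300) = 0.04019.
New p* = 1 − e/c = 1 − 0.04019/0.28710 = 0.86001.
Expected occupied = 371 × 0.86001 = 319.06 ≈ 319.

319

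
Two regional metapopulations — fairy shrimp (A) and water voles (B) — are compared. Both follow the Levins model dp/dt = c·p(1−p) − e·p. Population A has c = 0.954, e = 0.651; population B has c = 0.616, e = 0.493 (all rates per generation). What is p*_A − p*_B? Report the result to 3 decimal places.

0.118

A: p*_A = 1 − 0.651/0.954 = 0.3176.
B: p*_B = 1 − 0.493/0.616 = 0.1997.
p*_A − p*_B = 0.3176 − 0.1997 = 0.1179.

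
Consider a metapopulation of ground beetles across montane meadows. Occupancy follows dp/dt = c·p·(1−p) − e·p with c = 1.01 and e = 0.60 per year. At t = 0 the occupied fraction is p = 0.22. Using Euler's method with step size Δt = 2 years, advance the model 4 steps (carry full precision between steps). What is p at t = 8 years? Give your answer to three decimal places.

Update rule: p ← p + [c·p·(1−p) − e·p]·Δt with Δt = 2.
t = 2: p = 0.22000 + (+0.08263) = 0.30263
t = 4: p = 0.30263 + (+0.06315) = 0.36579
t = 6: p = 0.36579 + (+0.02967) = 0.39546
t = 8: p = 0.39546 + (+0.00838) = 0.40383

0.404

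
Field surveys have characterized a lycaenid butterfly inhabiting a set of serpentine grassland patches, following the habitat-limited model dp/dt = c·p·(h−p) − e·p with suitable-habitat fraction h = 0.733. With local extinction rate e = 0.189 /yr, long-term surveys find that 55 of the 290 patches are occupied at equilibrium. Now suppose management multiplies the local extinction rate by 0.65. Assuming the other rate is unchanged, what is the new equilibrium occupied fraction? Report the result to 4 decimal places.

Observed p* = 55/290 = 0.18966.
Balance c(h−p*) = e gives c = e/(0.733 − 0.18966) = 0.189/0.54334 = 0.34785.
New p* = 0.733 − e/c = 0.733 − 0.12285/0.34785 = 0.37983.

0.3798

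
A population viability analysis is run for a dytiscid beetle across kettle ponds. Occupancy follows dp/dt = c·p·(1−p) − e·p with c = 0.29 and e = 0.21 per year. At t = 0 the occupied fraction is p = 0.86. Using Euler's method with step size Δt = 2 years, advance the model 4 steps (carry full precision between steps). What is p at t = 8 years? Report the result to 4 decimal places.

0.3838

Update rule: p ← p + [c·p·(1−p) − e·p]·Δt with Δt = 2.
step 1: Δp = -0.29137, p = 0.56863
step 2: Δp = -0.09656, p = 0.47207
step 3: Δp = -0.05372, p = 0.41835
step 4: Δp = -0.03457, p = 0.38378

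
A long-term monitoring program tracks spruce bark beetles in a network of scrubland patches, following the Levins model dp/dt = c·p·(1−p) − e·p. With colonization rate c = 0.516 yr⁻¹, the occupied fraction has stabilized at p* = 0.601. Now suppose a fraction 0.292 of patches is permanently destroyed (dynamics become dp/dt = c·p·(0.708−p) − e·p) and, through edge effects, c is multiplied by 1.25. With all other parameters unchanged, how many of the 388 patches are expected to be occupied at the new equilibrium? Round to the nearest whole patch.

Balance c(1−p*) = e gives e = 0.516×(1 − 0.60100) = 0.20588.
New p* = 0.708 − e/c = 0.708 − 0.20588/0.64500 = 0.38881.
Expected occupied = 388 × 0.38881 = 150.86 ≈ 151.

151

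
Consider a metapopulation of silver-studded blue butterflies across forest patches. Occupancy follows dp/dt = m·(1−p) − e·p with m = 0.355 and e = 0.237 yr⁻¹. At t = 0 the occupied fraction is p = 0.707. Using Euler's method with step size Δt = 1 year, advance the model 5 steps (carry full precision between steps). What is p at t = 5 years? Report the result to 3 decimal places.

Update rule: p ← p + [m·(1−p) − e·p]·Δt with Δt = 1.
t = 1: p = 0.70700 + (-0.06354) = 0.64346
t = 2: p = 0.64346 + (-0.02593) = 0.61753
t = 3: p = 0.61753 + (-0.01058) = 0.60695
t = 4: p = 0.60695 + (-0.00432) = 0.60264
t = 5: p = 0.60264 + (-0.00176) = 0.60088

0.601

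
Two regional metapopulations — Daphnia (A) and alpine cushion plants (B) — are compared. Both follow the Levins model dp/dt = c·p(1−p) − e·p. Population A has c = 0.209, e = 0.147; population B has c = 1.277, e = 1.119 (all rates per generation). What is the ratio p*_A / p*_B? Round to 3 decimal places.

2.398

A: p*_A = 1 − 0.147/0.209 = 0.2967.
B: p*_B = 1 − 1.119/1.277 = 0.1237.
p*_A / p*_B = 0.2967/0.1237 = 2.3976.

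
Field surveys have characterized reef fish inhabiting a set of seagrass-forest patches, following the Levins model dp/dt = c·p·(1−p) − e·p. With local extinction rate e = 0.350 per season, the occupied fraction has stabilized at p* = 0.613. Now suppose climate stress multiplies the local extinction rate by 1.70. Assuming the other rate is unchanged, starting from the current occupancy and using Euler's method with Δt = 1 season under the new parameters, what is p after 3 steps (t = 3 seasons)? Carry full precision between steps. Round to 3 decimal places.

Balance c(1−p*) = e gives c = e/(1 − 0.61300) = 0.350/0.38700 = 0.90439.
Starting from p₀ = 0.61300; update p ← p + (dp/dt)·Δt with the new parameters.
  1  |  dp/dt·Δt = -0.150185  |  p_1 = 0.462815
  2  |  dp/dt·Δt = -0.050527  |  p_2 = 0.412288
  3  |  dp/dt·Δt = -0.026171  |  p_3 = 0.386117

0.386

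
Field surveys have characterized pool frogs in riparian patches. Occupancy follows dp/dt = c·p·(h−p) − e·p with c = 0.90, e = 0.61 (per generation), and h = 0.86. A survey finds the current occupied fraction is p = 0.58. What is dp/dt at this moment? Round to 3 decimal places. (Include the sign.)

Colonization term: c·p·(h−p) = 0.90×0.58×0.2800 = 0.14616.
Extinction term: e·p = 0.35380.
dp/dt = 0.14616 − 0.35380 = -0.20764.

-0.208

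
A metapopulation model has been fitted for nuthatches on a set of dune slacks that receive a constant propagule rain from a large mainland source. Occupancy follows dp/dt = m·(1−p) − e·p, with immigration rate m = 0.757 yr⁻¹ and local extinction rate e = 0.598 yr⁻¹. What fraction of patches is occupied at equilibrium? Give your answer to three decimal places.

Setting dp/dt = 0: m − m·p* = e·p*, so m = (m+e)·p*.
p* = m/(m+e) = 0.757/(0.757+0.598) = 0.757/1.3550 = 0.5587.

0.559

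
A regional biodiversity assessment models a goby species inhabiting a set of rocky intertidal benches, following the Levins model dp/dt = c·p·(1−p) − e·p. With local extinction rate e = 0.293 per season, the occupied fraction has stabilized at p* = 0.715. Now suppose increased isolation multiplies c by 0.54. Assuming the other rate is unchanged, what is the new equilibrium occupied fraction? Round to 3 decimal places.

0.472

Balance c(1−p*) = e gives c = e/(1 − 0.71500) = 0.293/0.28500 = 1.02807.
New p* = 1 − e/c = 1 − 0.29300/0.55516 = 0.47222.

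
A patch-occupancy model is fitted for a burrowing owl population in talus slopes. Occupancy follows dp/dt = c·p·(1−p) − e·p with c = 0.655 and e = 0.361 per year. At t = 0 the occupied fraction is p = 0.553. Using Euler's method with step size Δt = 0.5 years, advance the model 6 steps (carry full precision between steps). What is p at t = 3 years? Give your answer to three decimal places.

Update rule: p ← p + [c·p·(1−p) − e·p]·Δt with Δt = 0.5.
t = 0.5: p = 0.55300 + (-0.01886) = 0.53414
t = 1: p = 0.53414 + (-0.01492) = 0.51922
t = 1.5: p = 0.51922 + (-0.01197) = 0.50725
t = 2: p = 0.50725 + (-0.00970) = 0.49755
t = 2.5: p = 0.49755 + (-0.00794) = 0.48962
t = 3: p = 0.48962 + (-0.00654) = 0.48308

0.483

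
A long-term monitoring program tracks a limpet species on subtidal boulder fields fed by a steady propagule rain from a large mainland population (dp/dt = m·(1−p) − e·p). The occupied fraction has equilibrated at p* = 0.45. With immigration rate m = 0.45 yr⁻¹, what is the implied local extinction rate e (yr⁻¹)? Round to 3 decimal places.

0.550

At equilibrium m(1−p*) = e·p*, so e = m(1−p*)/p*.
e = 0.45 × 0.5500 / 0.45 = 0.5500.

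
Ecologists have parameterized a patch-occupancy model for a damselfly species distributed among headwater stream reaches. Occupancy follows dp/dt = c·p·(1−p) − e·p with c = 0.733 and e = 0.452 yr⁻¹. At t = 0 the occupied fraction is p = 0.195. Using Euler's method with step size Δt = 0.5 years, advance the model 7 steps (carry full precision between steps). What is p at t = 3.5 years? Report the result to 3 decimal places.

0.283

Update rule: p ← p + [c·p·(1−p) − e·p]·Δt with Δt = 0.5.
t = 0.5: p = 0.19500 + (+0.01346) = 0.20846
t = 1: p = 0.20846 + (+0.01336) = 0.22182
t = 1.5: p = 0.22182 + (+0.01313) = 0.23496
t = 2: p = 0.23496 + (+0.01278) = 0.24773
t = 2.5: p = 0.24773 + (+0.01231) = 0.26005
t = 3: p = 0.26005 + (+0.01175) = 0.27180
t = 3.5: p = 0.27180 + (+0.01111) = 0.28291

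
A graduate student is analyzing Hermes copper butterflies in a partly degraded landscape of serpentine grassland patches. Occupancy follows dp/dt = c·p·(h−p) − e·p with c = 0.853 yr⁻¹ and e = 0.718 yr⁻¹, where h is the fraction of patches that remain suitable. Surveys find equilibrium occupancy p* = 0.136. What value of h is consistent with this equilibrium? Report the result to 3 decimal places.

At equilibrium c(h−p*) = e, so h = p* + e/c.
h = 0.136 + 0.718/0.853 = 0.136 + 0.8417 = 0.9777.

0.978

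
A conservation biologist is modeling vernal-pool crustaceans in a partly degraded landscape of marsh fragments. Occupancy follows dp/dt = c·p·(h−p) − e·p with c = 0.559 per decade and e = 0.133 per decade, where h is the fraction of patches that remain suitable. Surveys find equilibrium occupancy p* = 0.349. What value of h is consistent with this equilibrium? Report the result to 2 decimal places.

0.59

At equilibrium c(h−p*) = e, so h = p* + e/c.
h = 0.349 + 0.133/0.559 = 0.349 + 0.2379 = 0.5869.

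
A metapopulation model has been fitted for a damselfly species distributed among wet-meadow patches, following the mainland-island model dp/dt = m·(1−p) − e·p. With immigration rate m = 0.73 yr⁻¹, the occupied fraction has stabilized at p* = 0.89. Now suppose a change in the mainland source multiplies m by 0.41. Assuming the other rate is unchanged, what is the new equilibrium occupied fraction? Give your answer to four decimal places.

0.7684

Balance m(1−p*) = e·p* gives e = m(1−p*)/p* = 0.73×0.11000/0.89000 = 0.09022.
New p* = m/(m+e) = 0.29930/(0.29930+0.09022) = 0.76838.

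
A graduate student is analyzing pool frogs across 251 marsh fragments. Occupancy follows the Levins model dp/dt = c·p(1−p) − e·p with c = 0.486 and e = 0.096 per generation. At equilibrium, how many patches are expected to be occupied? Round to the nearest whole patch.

p* = 1 − e/c = 1 − 0.096/0.486 = 0.8025.
Expected occupied patches = N × p* = 251 × 0.8025 = 201.42 ≈ 201.

201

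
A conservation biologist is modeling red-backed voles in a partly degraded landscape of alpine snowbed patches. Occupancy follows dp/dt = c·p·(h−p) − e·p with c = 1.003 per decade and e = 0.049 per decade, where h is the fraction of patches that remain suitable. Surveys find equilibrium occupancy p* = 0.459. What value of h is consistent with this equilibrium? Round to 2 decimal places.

At equilibrium c(h−p*) = e, so h = p* + e/c.
h = 0.459 + 0.049/1.003 = 0.459 + 0.0489 = 0.5079.

0.51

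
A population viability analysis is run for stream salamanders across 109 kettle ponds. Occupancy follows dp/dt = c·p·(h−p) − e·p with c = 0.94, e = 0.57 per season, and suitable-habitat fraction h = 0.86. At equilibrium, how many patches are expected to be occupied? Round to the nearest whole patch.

28

p* = h − e/c = 0.86 − 0.6064 = 0.2536.
Expected occupied patches = N × p* = 109 × 0.2536 = 27.64 ≈ 28.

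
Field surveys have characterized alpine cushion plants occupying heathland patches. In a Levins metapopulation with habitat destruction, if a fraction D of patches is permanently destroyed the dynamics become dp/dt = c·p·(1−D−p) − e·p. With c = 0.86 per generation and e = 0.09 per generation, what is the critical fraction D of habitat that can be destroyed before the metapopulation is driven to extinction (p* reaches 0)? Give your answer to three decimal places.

0.895

The nontrivial equilibrium is p* = (1−D) − e/c; extinction occurs when this hits zero.
So D_crit = 1 − e/c = 1 − 0.09/0.86 = 1 − 0.1047 = 0.8953.
This equals the undisturbed p*, a classic result of Lande's extension.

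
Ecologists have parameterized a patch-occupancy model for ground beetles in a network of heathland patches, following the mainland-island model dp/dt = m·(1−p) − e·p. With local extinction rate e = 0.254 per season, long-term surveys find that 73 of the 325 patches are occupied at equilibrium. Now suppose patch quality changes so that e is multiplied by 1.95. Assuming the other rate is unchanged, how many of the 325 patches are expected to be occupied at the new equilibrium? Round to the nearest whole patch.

42

Observed p* = 73/325 = 0.22462.
Balance m(1−p*) = e·p* gives m = e·p*/(1−p*) = 0.254×0.22462/0.77538 = 0.07358.
New p* = m/(m+e) = 0.07358/(0.07358+0.49530) = 0.12934.
Expected occupied = 325 × 0.12934 = 42.04 ≈ 42.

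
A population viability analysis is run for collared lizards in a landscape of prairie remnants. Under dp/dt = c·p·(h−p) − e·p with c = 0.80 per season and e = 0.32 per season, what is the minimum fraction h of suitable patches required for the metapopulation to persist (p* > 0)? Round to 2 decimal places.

0.40

p* = h − e/c is positive only when h > e/c.
h_min = e/c = 0.32/0.80 = 0.4000.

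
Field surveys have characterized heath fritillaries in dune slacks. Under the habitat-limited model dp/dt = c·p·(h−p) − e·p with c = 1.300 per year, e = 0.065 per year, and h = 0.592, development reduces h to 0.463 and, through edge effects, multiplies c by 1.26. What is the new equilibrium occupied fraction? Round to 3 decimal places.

Before: p* = h − e/c = 0.592 − 0.065/1.300 = 0.592 − 0.0500 = 0.5420.
After: c = 1.638, e = 0.065, h = 0.463; p* = 0.463 − 0.065/1.638 = 0.4233.

0.423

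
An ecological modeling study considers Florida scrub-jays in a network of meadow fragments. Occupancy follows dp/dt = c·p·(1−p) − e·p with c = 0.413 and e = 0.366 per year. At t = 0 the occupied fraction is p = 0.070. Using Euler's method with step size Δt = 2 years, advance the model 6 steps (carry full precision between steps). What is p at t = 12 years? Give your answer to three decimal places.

0.084

Update rule: p ← p + [c·p·(1−p) − e·p]·Δt with Δt = 2.
  1  |  dp/dt·Δt = +0.002533  |  p_1 = 0.072533
  2  |  dp/dt·Δt = +0.002472  |  p_2 = 0.075005
  3  |  dp/dt·Δt = +0.002404  |  p_3 = 0.077409
  4  |  dp/dt·Δt = +0.002327  |  p_4 = 0.079736
  5  |  dp/dt·Δt = +0.002244  |  p_5 = 0.081979
  6  |  dp/dt·Δt = +0.002155  |  p_6 = 0.084134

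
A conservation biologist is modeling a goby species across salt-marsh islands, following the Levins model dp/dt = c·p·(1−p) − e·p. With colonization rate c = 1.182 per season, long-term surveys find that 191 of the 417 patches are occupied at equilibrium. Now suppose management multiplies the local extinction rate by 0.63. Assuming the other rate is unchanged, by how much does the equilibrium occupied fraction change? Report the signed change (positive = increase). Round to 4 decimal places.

Observed p* = 191/417 = 0.45803.
Balance c(1−p*) = e gives e = 1.182×(1 − 0.45803) = 0.64061.
New p* = 1 − e/c = 1 − 0.40358/1.18200 = 0.65856.
Δp* = 0.65856 − 0.45803 = +0.20053.

0.2005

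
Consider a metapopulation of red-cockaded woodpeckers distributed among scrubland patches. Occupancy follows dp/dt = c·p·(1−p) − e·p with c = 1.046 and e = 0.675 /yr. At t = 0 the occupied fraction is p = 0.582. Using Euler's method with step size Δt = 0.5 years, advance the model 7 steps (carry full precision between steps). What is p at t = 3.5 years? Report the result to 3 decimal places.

Update rule: p ← p + [c·p·(1−p) − e·p]·Δt with Δt = 0.5.
step 1: Δp = -0.06919, p = 0.51281
step 2: Δp = -0.04241, p = 0.47040
step 3: Δp = -0.02847, p = 0.44193
step 4: Δp = -0.02017, p = 0.42177
step 5: Δp = -0.01480, p = 0.40697
step 6: Δp = -0.01113, p = 0.39584
step 7: Δp = -0.00852, p = 0.38732

0.387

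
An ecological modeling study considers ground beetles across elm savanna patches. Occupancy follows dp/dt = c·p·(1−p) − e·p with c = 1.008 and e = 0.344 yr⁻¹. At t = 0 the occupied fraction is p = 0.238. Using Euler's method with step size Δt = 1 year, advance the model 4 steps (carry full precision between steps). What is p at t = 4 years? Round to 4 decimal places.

Update rule: p ← p + [c·p·(1−p) − e·p]·Δt with Δt = 1.
t = 1: p = 0.23800 + (+0.10093) = 0.33893
t = 2: p = 0.33893 + (+0.10926) = 0.44819
t = 3: p = 0.44819 + (+0.09512) = 0.54331
t = 4: p = 0.54331 + (+0.06321) = 0.60652

0.6065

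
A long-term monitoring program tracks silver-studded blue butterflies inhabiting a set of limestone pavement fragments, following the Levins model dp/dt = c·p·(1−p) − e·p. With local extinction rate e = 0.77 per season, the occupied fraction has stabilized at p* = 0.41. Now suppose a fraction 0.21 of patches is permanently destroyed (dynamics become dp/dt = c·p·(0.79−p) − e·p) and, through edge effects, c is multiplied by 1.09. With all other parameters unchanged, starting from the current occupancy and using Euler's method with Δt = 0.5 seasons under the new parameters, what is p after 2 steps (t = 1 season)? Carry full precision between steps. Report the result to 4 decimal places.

Balance c(1−p*) = e gives c = e/(1 − 0.41000) = 0.77/0.59000 = 1.30508.
Starting from p₀ = 0.41000; update p ← p + (dp/dt)·Δt with the new parameters.
step 1: Δp = -0.04703, p = 0.36297
step 2: Δp = -0.02950, p = 0.33347

0.3335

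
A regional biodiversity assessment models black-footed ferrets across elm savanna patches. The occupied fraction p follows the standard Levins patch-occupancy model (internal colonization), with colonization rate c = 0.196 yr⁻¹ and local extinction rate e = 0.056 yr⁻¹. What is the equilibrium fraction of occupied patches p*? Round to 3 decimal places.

0.714

At equilibrium, colonization balances extinction: c·p*·(1−p*) = e·p*.
So p* = 1 − e/c = 1 − 0.056/0.196 = 1 − 0.2857 = 0.7143.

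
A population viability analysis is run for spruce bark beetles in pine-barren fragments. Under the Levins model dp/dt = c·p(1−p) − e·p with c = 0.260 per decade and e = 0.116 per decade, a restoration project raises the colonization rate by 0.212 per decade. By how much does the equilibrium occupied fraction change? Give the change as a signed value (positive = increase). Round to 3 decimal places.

0.200

Before: p* = 1 − 0.116/0.260 = 0.5538.
After the change, c = 0.472, e = 0.116, so p* = 1 − 0.116/0.472 = 0.7542.
Δp* = 0.7542 − 0.5538 = +0.2004.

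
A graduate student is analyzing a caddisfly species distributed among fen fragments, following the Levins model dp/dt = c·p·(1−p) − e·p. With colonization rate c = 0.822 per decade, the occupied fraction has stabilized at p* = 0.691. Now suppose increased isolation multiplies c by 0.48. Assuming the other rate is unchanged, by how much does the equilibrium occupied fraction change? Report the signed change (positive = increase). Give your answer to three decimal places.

-0.335

Balance c(1−p*) = e gives e = 0.822×(1 − 0.69100) = 0.25400.
New p* = 1 − e/c = 1 − 0.25400/0.39456 = 0.35624.
Δp* = 0.35624 − 0.69100 = -0.33476.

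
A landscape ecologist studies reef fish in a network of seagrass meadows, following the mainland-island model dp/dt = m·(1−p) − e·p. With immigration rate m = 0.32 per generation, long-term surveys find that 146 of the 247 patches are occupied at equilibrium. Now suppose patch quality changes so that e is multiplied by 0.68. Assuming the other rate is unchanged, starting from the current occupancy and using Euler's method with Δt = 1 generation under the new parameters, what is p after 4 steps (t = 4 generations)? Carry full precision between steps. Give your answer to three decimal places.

Observed p* = 146/247 = 0.59109.
Balance m(1−p*) = e·p* gives e = m(1−p*)/p* = 0.32×0.40891/0.59109 = 0.22137.
Starting from p₀ = 0.59109; update p ← p + (dp/dt)·Δt with the new parameters.
step 1: Δp = +0.04187, p = 0.63297
step 2: Δp = +0.02217, p = 0.65514
step 3: Δp = +0.01174, p = 0.66687
step 4: Δp = +0.00622, p = 0.67309

0.673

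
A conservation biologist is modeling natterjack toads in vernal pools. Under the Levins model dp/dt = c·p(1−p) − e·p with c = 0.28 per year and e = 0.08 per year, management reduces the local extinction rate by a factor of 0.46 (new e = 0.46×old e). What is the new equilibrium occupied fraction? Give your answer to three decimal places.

Before: p* = 1 − 0.08/0.28 = 0.7143.
After the change, c = 0.28, e = 0.0368, so p* = 1 − 0.0368/0.28 = 0.8686.

0.869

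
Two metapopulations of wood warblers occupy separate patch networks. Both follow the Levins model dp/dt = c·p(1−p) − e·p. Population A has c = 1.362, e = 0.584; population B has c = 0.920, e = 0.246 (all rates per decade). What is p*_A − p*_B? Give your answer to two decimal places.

-0.16

A: p*_A = 1 − 0.584/1.362 = 0.5712.
B: p*_B = 1 − 0.246/0.920 = 0.7326.
p*_A − p*_B = 0.5712 − 0.7326 = -0.1614.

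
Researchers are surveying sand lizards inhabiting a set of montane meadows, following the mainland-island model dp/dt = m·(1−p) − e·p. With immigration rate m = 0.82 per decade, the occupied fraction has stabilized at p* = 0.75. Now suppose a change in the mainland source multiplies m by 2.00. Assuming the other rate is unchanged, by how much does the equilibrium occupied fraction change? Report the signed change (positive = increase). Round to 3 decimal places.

Balance m(1−p*) = e·p* gives e = m(1−p*)/p* = 0.82×0.25000/0.75000 = 0.27333.
New p* = m/(m+e) = 1.64000/(1.64000+0.27333) = 0.85714.
Δp* = 0.85714 − 0.75000 = +0.10714.

0.107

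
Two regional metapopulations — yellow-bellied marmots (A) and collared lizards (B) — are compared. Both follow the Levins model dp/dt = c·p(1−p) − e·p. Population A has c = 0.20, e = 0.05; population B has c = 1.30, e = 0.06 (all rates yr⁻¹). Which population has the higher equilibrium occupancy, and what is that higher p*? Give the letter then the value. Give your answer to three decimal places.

A: p*_A = 1 − 0.05/0.20 = 0.7500.
B: p*_B = 1 − 0.06/1.30 = 0.9538.
B is higher at 0.9538.

B, 0.954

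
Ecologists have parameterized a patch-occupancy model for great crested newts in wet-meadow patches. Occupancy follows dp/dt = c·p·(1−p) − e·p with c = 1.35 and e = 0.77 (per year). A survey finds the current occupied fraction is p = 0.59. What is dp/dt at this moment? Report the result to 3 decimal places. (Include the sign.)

-0.128

Colonization term: c·p·(1−p) = 1.35×0.59×0.4100 = 0.32656.
Extinction term: e·p = 0.45430.
dp/dt = 0.32656 − 0.45430 = -0.12773.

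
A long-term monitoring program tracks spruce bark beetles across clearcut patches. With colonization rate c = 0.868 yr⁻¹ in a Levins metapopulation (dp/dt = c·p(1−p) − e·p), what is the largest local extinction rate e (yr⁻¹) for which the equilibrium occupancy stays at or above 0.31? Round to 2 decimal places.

0.60

1 − e/c ≥ 0.31 ⇒ e ≤ c(1 − 0.31) = 0.868 × 0.6900.
e_max = 0.5989.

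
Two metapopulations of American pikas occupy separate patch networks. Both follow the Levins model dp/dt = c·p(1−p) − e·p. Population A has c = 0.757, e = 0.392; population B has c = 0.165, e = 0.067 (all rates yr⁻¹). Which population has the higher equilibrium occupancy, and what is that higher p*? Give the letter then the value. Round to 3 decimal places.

B, 0.594

A: p*_A = 1 − 0.392/0.757 = 0.4822.
B: p*_B = 1 − 0.067/0.165 = 0.5939.
B is higher at 0.5939.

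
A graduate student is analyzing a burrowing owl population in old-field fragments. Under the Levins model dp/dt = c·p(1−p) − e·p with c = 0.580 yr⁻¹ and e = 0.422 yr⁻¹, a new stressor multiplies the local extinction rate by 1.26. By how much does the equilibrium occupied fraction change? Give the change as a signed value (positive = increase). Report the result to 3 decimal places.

-0.189

Before: p* = 1 − 0.422/0.580 = 0.2724.
After the change, c = 0.58, e = 0.53172, so p* = 1 − 0.53172/0.58 = 0.0832.
Δp* = 0.0832 − 0.2724 = -0.1892.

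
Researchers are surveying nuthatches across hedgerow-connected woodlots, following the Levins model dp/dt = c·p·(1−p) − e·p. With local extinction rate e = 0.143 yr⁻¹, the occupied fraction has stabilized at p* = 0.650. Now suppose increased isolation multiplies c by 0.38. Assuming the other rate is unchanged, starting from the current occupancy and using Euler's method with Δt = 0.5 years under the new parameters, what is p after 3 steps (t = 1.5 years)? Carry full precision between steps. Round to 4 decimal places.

0.5712

Balance c(1−p*) = e gives c = e/(1 − 0.65000) = 0.143/0.35000 = 0.40857.
Starting from p₀ = 0.65000; update p ← p + (dp/dt)·Δt with the new parameters.
t = 0.5: p = 0.65000 + (-0.02881) = 0.62119
t = 1: p = 0.62119 + (-0.02615) = 0.59504
t = 1.5: p = 0.59504 + (-0.02384) = 0.57120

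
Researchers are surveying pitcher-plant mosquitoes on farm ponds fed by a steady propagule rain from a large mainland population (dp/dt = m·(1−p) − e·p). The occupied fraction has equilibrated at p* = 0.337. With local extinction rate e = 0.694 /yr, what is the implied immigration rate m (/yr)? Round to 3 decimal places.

0.353

At equilibrium m(1−p*) = e·p*, so m = e·p*/(1−p*).
m = 0.694 × 0.337 / 0.6630 = 0.2339/0.6630 = 0.3528.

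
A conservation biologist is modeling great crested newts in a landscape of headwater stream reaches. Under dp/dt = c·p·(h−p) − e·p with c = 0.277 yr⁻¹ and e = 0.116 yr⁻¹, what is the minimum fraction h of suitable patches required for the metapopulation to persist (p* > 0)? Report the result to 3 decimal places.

0.419

p* = h − e/c is positive only when h > e/c.
h_min = e/c = 0.116/0.277 = 0.4188.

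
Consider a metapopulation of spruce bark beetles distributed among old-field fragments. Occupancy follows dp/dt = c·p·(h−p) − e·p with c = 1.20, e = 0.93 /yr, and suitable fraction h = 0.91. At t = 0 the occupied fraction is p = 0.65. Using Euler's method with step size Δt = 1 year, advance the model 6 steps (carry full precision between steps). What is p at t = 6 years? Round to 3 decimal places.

Update rule: p ← p + [c·p·(h−p) − e·p]·Δt with Δt = 1.
step 1: Δp = -0.40170, p = 0.24830
step 2: Δp = -0.03376, p = 0.21454
step 3: Δp = -0.02048, p = 0.19406
step 4: Δp = -0.01375, p = 0.18031
step 5: Δp = -0.00980, p = 0.17051
step 6: Δp = -0.00726, p = 0.16324

0.163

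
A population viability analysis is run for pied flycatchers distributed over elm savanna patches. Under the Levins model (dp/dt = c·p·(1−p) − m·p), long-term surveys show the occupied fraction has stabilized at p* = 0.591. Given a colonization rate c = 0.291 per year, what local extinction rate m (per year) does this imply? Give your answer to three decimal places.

0.119

At equilibrium c(1−p*) = m.
m = 0.291 × (1 − 0.591) = 0.291 × 0.4090 = 0.1190.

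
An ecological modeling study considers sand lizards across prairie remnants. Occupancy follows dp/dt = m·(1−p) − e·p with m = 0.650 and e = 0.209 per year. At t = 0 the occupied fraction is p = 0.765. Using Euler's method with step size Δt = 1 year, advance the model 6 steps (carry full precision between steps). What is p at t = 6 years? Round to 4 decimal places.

0.7567

Update rule: p ← p + [m·(1−p) − e·p]·Δt with Δt = 1.
step 1: Δp = -0.00714, p = 0.75787
step 2: Δp = -0.00101, p = 0.75686
step 3: Δp = -0.00014, p = 0.75672
step 4: Δp = -0.00002, p = 0.75670
step 5: Δp = -0.00000, p = 0.75669
step 6: Δp = -0.00000, p = 0.75669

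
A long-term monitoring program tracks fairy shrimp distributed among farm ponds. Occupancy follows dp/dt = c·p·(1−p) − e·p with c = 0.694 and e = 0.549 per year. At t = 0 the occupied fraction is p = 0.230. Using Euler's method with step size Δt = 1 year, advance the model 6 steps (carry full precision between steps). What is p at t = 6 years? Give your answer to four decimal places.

0.2166

Update rule: p ← p + [c·p·(1−p) − e·p]·Δt with Δt = 1.
t = 1: p = 0.23000 + (-0.00336) = 0.22664
t = 2: p = 0.22664 + (-0.00278) = 0.22385
t = 3: p = 0.22385 + (-0.00232) = 0.22154
t = 4: p = 0.22154 + (-0.00194) = 0.21960
t = 5: p = 0.21960 + (-0.00163) = 0.21797
t = 6: p = 0.21797 + (-0.00137) = 0.21661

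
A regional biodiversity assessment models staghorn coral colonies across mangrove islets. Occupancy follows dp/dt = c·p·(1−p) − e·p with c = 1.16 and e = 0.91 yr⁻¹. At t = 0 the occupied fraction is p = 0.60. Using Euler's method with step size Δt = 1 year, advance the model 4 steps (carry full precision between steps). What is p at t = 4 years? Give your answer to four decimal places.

0.2488

Update rule: p ← p + [c·p·(1−p) − e·p]·Δt with Δt = 1.
t = 1: p = 0.60000 + (-0.26760) = 0.33240
t = 2: p = 0.33240 + (-0.04507) = 0.28733
t = 3: p = 0.28733 + (-0.02394) = 0.26340
t = 4: p = 0.26340 + (-0.01463) = 0.24877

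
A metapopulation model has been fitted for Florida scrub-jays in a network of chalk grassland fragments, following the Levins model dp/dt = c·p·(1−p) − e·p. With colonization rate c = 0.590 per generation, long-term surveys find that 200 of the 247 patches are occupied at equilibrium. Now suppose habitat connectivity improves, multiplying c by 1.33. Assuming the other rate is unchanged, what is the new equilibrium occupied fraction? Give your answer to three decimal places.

Observed p* = 200/247 = 0.80972.
Balance c(1−p*) = e gives e = 0.590×(1 − 0.80972) = 0.11227.
New p* = 1 − e/c = 1 − 0.11227/0.78470 = 0.85693.

0.857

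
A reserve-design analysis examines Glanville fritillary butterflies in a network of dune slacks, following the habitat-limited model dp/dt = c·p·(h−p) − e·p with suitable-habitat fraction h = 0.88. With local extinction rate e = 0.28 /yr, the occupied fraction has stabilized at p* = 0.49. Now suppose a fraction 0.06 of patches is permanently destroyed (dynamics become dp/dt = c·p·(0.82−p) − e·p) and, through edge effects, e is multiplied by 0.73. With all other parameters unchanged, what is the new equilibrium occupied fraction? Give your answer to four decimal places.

0.5353

Balance c(h−p*) = e gives c = e/(0.88 − 0.49000) = 0.28/0.39000 = 0.71795.
New p* = 0.82 − e/c = 0.82 − 0.20440/0.71795 = 0.53530.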